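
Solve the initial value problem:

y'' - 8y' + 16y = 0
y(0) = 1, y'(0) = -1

General solution: y = (C₁ + C₂x)e^(4x)
Repeated root r = 4
Applying ICs: C₁ = 1, C₂ = -5
Particular solution: y = (1 - 5x)e^(4x)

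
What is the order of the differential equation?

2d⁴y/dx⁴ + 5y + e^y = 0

The order is 4 (highest derivative is of order 4).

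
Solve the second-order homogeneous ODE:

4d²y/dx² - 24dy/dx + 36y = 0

Characteristic equation: 4r² - 24r + 36 = 0
Divide by 4: r² - 6r + 9 = 0
Factored: (r - 3)² = 0
Repeated root: r = 3
General solution: y = (C₁ + C₂x)e^(3x)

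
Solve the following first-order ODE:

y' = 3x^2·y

Separating variables and integrating:
ln|y| = x^3 + C

General solution: y = Ce^(x^3)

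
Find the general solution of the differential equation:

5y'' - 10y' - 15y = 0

Characteristic equation: 5r² - 10r - 15 = 0
Divide by 5: r² - 2r - 3 = 0
Roots: r = 3, -1 (distinct real)
General solution: y = C₁e^(3x) + C₂e^(-x)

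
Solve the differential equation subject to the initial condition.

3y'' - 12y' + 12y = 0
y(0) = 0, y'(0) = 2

General solution: y = (C₁ + C₂x)e^(2x)
Repeated root r = 2
Applying ICs: C₁ = 0, C₂ = 2
Particular solution: y = 2xe^(2x)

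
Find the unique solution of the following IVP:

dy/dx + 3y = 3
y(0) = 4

General solution: y = 1 + Ce^(-3x)
Applying y(0) = 4: C = 4 - 1 = 3
Particular solution: y = 1 + 3e^(-3x)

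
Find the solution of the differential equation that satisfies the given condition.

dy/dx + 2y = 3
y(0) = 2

General solution: y = 3/2 + Ce^(-2x)
Applying y(0) = 2: C = 2 - 3/2 = 1/2
Particular solution: y = 3/2 + (1/2)e^(-2x)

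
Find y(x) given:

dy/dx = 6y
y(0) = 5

General solution: y = Ce^(6x)
Applying IC y(0) = 5:
Particular solution: y = 5e^(6x)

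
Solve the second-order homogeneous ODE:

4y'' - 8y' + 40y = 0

Characteristic equation: 4r² - 8r + 40 = 0
Divide by 4: r² - 2r + 10 = 0
Roots: r = 1 ± 3i (complex conjugates)
General solution: y = e^x(C₁cos(3x) + C₂sin(3x))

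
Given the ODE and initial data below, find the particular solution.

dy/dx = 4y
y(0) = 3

General solution: y = Ce^(4x)
Applying IC y(0) = 3:
Particular solution: y = 3e^(4x)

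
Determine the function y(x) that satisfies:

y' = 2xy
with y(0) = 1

General solution: y = Ce^(x²)
Applying IC y(0) = 1:
Particular solution: y = e^(x²)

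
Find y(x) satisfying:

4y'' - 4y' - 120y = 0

Characteristic equation: 4r² - 4r - 120 = 0
Divide by 4: r² - r - 30 = 0
Roots: r = 6, -5 (distinct real)
General solution: y = C₁e^(6x) + C₂e^(-5x)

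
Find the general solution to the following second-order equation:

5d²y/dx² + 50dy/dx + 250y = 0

Characteristic equation: 5r² + 50r + 250 = 0
Divide by 5: r² + 10r + 50 = 0
Roots: r = -5 ± 5i (complex conjugates)
General solution: y = e^(-5x)(C₁cos(5x) + C₂sin(5x))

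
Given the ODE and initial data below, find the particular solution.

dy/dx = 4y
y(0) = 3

General solution: y = Ce^(4x)
Applying IC y(0) = 3:
Particular solution: y = 3e^(4x)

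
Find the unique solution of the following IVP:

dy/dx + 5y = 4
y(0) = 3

General solution: y = 4/5 + Ce^(-5x)
Applying y(0) = 3: C = 3 - 4/5 = 11/5
Particular solution: y = 4/5 + (11/5)e^(-5x)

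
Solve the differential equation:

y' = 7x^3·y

Separating variables and integrating:
ln|y| = 7x^4/4 + C

General solution: y = Ce^(7x^4/4)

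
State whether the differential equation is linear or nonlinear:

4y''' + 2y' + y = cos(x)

Linear (y and its derivatives appear to the first power only, no products of y terms)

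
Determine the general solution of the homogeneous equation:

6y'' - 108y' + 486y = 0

Characteristic equation: 6r² - 108r + 486 = 0
Divide by 6: r² - 18r + 81 = 0
Factored: (r - 9)² = 0
Repeated root: r = 9
General solution: y = (C₁ + C₂x)e^(9x)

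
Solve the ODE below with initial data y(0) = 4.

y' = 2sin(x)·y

General solution: y = Ce^(-2cos(x))
Applying IC y(0) = 4:
Particular solution: y = 4e^(2(1-cos(x)))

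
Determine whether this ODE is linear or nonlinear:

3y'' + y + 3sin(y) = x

Nonlinear (sin(y) is nonlinear in y)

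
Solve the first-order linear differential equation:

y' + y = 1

Using integrating factor method:

General solution: y = 1 + Ce^(-x)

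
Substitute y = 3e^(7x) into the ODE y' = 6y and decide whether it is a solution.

Verification:
y = 3e^(7x)
y' = 21e^(7x)
But 6y = 18e^(7x)
y' ≠ 6y — the derivative does not match

No, it is not a solution.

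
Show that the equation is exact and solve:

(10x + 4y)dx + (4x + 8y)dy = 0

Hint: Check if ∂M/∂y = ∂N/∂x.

Verify exactness: ∂M/∂y = ∂N/∂x ✓
Find F(x,y) such that ∂F/∂x = M, ∂F/∂y = N
Solution: 5x² + 4xy + 4y² = C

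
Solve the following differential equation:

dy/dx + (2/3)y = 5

Using integrating factor method:

General solution: y = 15/2 + Ce^(-2x/3)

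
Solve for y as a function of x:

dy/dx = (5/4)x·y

Separating variables and integrating:
ln|y| = 5x^2/8 + C

General solution: y = Ce^(5x^2/8)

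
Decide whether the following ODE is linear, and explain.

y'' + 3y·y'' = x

Nonlinear (y·y'' term)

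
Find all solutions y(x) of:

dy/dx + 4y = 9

Using integrating factor method:

General solution: y = 9/4 + Ce^(-4x)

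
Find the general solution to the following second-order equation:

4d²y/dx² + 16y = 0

Characteristic equation: 4r² + 16 = 0
Divide by 4: r² + 4 = 0
Roots: r = ±2i (complex conjugates)
General solution: y = C₁cos(2x) + C₂sin(2x)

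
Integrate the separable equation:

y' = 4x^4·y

Separating variables and integrating:
ln|y| = 4x^5/5 + C

General solution: y = Ce^(4x^5/5)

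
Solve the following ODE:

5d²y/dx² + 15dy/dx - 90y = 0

Characteristic equation: 5r² + 15r - 90 = 0
Divide by 5: r² + 3r - 18 = 0
Roots: r = 3, -6 (distinct real)
General solution: y = C₁e^(3x) + C₂e^(-6x)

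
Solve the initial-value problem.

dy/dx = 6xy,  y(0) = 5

General solution: y = Ce^(3x²)
Applying IC y(0) = 5:
Particular solution: y = 5e^(3x²)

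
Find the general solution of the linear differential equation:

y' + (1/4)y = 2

Using integrating factor method:

General solution: y = 8 + Ce^(-x/4)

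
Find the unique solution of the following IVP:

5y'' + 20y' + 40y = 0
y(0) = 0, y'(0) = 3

General solution: y = e^(-2x)(C₁cos(2x) + C₂sin(2x))
Complex roots r = -2 ± 2i
Applying ICs: C₁ = 0, C₂ = 3/2
Particular solution: y = e^(-2x)((3/2)sin(2x))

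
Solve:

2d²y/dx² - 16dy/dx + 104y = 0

Characteristic equation: 2r² - 16r + 104 = 0
Divide by 2: r² - 8r + 52 = 0
Roots: r = 4 ± 6i (complex conjugates)
General solution: y = e^(4x)(C₁cos(6x) + C₂sin(6x))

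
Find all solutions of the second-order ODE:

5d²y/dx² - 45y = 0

Characteristic equation: 5r² - 45 = 0
Divide by 5: r² - 9 = 0
Roots: r = 3, -3 (distinct real)
General solution: y = C₁e^(3x) + C₂e^(-3x)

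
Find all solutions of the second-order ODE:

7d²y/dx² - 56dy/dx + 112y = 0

Characteristic equation: 7r² - 56r + 112 = 0
Divide by 7: r² - 8r + 16 = 0
Factored: (r - 4)² = 0
Repeated root: r = 4
General solution: y = (C₁ + C₂x)e^(4x)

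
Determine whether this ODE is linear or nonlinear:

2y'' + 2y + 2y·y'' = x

Nonlinear (y·y'' term)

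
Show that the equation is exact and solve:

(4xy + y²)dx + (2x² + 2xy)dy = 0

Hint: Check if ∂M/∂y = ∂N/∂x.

Verify exactness: ∂M/∂y = ∂N/∂x ✓
Find F(x,y) such that ∂F/∂x = M, ∂F/∂y = N
Solution: 2x²y + xy² = C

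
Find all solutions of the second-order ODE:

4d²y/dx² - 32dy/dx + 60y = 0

Characteristic equation: 4r² - 32r + 60 = 0
Divide by 4: r² - 8r + 15 = 0
Roots: r = 5, 3 (distinct real)
General solution: y = C₁e^(5x) + C₂e^(3x)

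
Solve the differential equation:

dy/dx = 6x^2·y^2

Separating variables and integrating:
-1/y = 2x^3 + C

General solution: y^-1 = -2x^3 + C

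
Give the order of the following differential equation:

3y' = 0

The order is 1 (highest derivative is of order 1).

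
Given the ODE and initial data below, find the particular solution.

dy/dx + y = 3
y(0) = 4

General solution: y = 3 + Ce^(-x)
Applying y(0) = 4: C = 4 - 3 = 1
Particular solution: y = 3 + e^(-x)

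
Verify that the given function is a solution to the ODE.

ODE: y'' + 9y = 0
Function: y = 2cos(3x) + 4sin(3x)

Verification:
y'' = -18cos(3x) - 36sin(3x)
y'' + 9y = 0 ✓

Yes, it is a solution.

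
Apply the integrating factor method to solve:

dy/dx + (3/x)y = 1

Using integrating factor method:

General solution: y = (1/4)x + Cx^(-3)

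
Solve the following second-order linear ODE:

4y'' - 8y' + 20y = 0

Characteristic equation: 4r² - 8r + 20 = 0
Divide by 4: r² - 2r + 5 = 0
Roots: r = 1 ± 2i (complex conjugates)
General solution: y = e^x(C₁cos(2x) + C₂sin(2x))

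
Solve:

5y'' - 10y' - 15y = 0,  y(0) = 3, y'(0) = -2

General solution: y = C₁e^(3x) + C₂e^(-x)
Applying ICs: C₁ = 1/4, C₂ = 11/4
Particular solution: y = (1/4)e^(3x) + (11/4)e^(-x)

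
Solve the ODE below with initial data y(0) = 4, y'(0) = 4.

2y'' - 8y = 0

General solution: y = C₁e^(2x) + C₂e^(-2x)
Applying ICs: C₁ = 3, C₂ = 1
Particular solution: y = 3e^(2x) + e^(-2x)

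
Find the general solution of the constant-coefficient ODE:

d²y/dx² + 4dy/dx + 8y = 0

Characteristic equation: r² + 4r + 8 = 0
Roots: r = -2 ± 2i (complex conjugates)
General solution: y = e^(-2x)(C₁cos(2x) + C₂sin(2x))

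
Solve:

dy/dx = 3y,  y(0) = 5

General solution: y = Ce^(3x)
Applying IC y(0) = 5:
Particular solution: y = 5e^(3x)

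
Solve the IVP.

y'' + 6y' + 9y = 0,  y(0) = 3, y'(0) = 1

General solution: y = (C₁ + C₂x)e^(-3x)
Repeated root r = -3
Applying ICs: C₁ = 3, C₂ = 10
Particular solution: y = (3 + 10x)e^(-3x)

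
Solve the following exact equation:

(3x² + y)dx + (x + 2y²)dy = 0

Verify exactness: ∂M/∂y = ∂N/∂x ✓
Find F(x,y) such that ∂F/∂x = M, ∂F/∂y = N
Solution: x³ + xy + 2y³/3 = C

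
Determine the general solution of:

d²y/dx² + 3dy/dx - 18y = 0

Characteristic equation: r² + 3r - 18 = 0
Roots: r = 3, -6 (distinct real)
General solution: y = C₁e^(3x) + C₂e^(-6x)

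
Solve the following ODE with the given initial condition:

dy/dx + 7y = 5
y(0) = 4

General solution: y = 5/7 + Ce^(-7x)
Applying y(0) = 4: C = 4 - 5/7 = 23/7
Particular solution: y = 5/7 + (23/7)e^(-7x)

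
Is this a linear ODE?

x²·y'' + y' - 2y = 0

Yes. Linear (y and its derivatives appear to the first power only, no products of y terms)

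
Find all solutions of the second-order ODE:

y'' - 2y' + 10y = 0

Characteristic equation: r² - 2r + 10 = 0
Roots: r = 1 ± 3i (complex conjugates)
General solution: y = e^x(C₁cos(3x) + C₂sin(3x))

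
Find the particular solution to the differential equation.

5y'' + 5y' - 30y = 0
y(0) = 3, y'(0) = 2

General solution: y = C₁e^(2x) + C₂e^(-3x)
Applying ICs: C₁ = 11/5, C₂ = 4/5
Particular solution: y = (11/5)e^(2x) + (4/5)e^(-3x)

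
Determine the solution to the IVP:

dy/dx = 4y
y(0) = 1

General solution: y = Ce^(4x)
Applying IC y(0) = 1:
Particular solution: y = e^(4x)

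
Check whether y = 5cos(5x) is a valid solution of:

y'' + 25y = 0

Verification:
y'' = -125cos(5x)
y'' + 25y = 0 ✓

Yes, it is a solution.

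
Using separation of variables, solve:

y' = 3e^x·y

Separating variables and integrating:
ln|y| = 3e^x + C

General solution: y = Ce^(3e^x)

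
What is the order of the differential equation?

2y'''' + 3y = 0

The order is 4 (highest derivative is of order 4).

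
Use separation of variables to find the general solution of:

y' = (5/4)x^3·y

Separating variables and integrating:
ln|y| = 5x^4/16 + C

General solution: y = Ce^(5x^4/16)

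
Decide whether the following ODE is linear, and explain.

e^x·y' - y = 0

Linear (y and its derivatives appear to the first power only, no products of y terms)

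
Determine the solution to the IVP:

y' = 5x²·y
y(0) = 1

General solution: y = Ce^(5x³/3)
Applying IC y(0) = 1:
Particular solution: y = e^(5x³/3)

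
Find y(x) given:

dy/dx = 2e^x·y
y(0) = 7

General solution: y = Ce^(2e^x)
Applying IC y(0) = 7:
Particular solution: y = 7e^(2(e^x - 1))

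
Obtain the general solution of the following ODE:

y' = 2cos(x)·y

Separating variables and integrating:
ln|y| = 2sin(x) + C

General solution: y = Ce^(2sin(x))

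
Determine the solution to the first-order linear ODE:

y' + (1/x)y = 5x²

Using integrating factor method:

General solution: y = (5/4)x^3 + C/x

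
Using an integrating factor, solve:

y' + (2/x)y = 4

Using integrating factor method:

General solution: y = (4/3)x + Cx^(-2)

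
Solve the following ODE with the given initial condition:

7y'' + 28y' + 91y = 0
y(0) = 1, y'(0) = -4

General solution: y = e^(-2x)(C₁cos(3x) + C₂sin(3x))
Complex roots r = -2 ± 3i
Applying ICs: C₁ = 1, C₂ = -2/3
Particular solution: y = e^(-2x)(cos(3x) - (2/3)sin(3x))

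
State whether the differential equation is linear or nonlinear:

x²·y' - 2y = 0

Linear (y and its derivatives appear to the first power only, no products of y terms)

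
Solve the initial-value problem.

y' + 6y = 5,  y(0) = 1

General solution: y = 5/6 + Ce^(-6x)
Applying y(0) = 1: C = 1 - 5/6 = 1/6
Particular solution: y = 5/6 + (1/6)e^(-6x)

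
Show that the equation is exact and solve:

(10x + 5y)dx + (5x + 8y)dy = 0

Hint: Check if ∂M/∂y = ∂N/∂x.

Verify exactness: ∂M/∂y = ∂N/∂x ✓
Find F(x,y) such that ∂F/∂x = M, ∂F/∂y = N
Solution: 5x² + 5xy + 4y² = C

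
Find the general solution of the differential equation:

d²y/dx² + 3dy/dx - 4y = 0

Characteristic equation: r² + 3r - 4 = 0
Roots: r = 1, -4 (distinct real)
General solution: y = C₁e^x + C₂e^(-4x)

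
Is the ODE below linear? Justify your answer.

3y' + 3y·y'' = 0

No. Nonlinear (y·y'' term)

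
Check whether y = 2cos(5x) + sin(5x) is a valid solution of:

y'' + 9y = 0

Verification:
y'' = -50cos(5x) - 25sin(5x)
y'' + 9y ≠ 0 (frequency mismatch: got 25 instead of 9)

No, it is not a solution.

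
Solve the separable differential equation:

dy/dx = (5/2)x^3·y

Separating variables and integrating:
ln|y| = 5x^4/8 + C

General solution: y = Ce^(5x^4/8)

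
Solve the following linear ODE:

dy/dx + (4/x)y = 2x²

Using integrating factor method:

General solution: y = (2/7)x^3 + Cx^(-4)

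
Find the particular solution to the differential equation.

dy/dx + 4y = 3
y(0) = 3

General solution: y = 3/4 + Ce^(-4x)
Applying y(0) = 3: C = 3 - 3/4 = 9/4
Particular solution: y = 3/4 + (9/4)e^(-4x)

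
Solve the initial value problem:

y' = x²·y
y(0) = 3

General solution: y = Ce^(x³/3)
Applying IC y(0) = 3:
Particular solution: y = 3e^(x³/3)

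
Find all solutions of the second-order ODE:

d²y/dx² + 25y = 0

Characteristic equation: r² + 25 = 0
Roots: r = ±5i (complex conjugates)
General solution: y = C₁cos(5x) + C₂sin(5x)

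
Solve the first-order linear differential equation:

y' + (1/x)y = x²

Using integrating factor method:

General solution: y = (1/4)x^3 + C/x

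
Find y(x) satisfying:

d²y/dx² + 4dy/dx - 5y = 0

Characteristic equation: r² + 4r - 5 = 0
Roots: r = 1, -5 (distinct real)
General solution: y = C₁e^x + C₂e^(-5x)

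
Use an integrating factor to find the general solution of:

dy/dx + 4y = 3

Using integrating factor method:

General solution: y = 3/4 + Ce^(-4x)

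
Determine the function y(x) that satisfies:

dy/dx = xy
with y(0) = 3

General solution: y = Ce^(x²/2)
Applying IC y(0) = 3:
Particular solution: y = 3e^(x²/2)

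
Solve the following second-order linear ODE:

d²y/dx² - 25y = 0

Characteristic equation: r² - 25 = 0
Roots: r = 5, -5 (distinct real)
General solution: y = C₁e^(5x) + C₂e^(-5x)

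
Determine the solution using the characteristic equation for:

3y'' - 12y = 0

Characteristic equation: 3r² - 12 = 0
Divide by 3: r² - 4 = 0
Roots: r = 2, -2 (distinct real)
General solution: y = C₁e^(2x) + C₂e^(-2x)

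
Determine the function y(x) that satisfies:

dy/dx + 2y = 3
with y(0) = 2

General solution: y = 3/2 + Ce^(-2x)
Applying y(0) = 2: C = 2 - 3/2 = 1/2
Particular solution: y = 3/2 + (1/2)e^(-2x)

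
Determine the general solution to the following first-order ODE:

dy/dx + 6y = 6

Using integrating factor method:

General solution: y = 1 + Ce^(-6x)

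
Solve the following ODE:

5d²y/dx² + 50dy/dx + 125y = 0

Characteristic equation: 5r² + 50r + 125 = 0
Divide by 5: r² + 10r + 25 = 0
Factored: (r + 5)² = 0
Repeated root: r = -5
General solution: y = (C₁ + C₂x)e^(-5x)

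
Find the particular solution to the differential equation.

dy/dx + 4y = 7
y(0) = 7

General solution: y = 7/4 + Ce^(-4x)
Applying y(0) = 7: C = 7 - 7/4 = 21/4
Particular solution: y = 7/4 + (21/4)e^(-4x)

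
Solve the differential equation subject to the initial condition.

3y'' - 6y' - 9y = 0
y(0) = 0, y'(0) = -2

General solution: y = C₁e^(3x) + C₂e^(-x)
Applying ICs: C₁ = -1/2, C₂ = 1/2
Particular solution: y = -(1/2)e^(3x) + (1/2)e^(-x)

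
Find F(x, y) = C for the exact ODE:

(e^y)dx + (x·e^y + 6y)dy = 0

Verify exactness: ∂M/∂y = ∂N/∂x ✓
Find F(x,y) such that ∂F/∂x = M, ∂F/∂y = N
Solution: x·e^y + 3y² = C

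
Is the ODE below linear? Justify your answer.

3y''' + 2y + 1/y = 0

No. Nonlinear (1/y term)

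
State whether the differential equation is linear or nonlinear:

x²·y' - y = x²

Linear (y and its derivatives appear to the first power only, no products of y terms)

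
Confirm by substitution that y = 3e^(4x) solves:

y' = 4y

Verification:
y = 3e^(4x)
y' = 12e^(4x)
4y = 12e^(4x)
y' = 4y ✓

Yes, it is a solution.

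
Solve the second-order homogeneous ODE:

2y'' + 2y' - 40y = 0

Characteristic equation: 2r² + 2r - 40 = 0
Divide by 2: r² + r - 20 = 0
Roots: r = 4, -5 (distinct real)
General solution: y = C₁e^(4x) + C₂e^(-5x)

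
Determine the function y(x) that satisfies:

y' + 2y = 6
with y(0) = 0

General solution: y = 3 + Ce^(-2x)
Applying y(0) = 0: C = 0 - 3 = -3
Particular solution: y = 3 - 3e^(-2x)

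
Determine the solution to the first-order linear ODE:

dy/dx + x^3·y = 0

Using integrating factor method:

General solution: y = Ce^(-x^4/4)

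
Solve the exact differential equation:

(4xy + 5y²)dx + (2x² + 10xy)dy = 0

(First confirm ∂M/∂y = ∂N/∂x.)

Verify exactness: ∂M/∂y = ∂N/∂x ✓
Find F(x,y) such that ∂F/∂x = M, ∂F/∂y = N
Solution: 2x²y + 5xy² = C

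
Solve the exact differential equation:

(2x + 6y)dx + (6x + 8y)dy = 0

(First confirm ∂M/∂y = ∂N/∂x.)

Verify exactness: ∂M/∂y = ∂N/∂x ✓
Find F(x,y) such that ∂F/∂x = M, ∂F/∂y = N
Solution: x² + 6xy + 4y² = C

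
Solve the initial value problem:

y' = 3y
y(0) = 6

General solution: y = Ce^(3x)
Applying IC y(0) = 6:
Particular solution: y = 6e^(3x)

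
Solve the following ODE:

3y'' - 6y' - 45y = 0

Characteristic equation: 3r² - 6r - 45 = 0
Divide by 3: r² - 2r - 15 = 0
Roots: r = 5, -3 (distinct real)
General solution: y = C₁e^(5x) + C₂e^(-3x)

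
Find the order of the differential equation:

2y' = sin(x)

The order is 1 (highest derivative is of order 1).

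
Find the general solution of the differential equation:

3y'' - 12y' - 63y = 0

Characteristic equation: 3r² - 12r - 63 = 0
Divide by 3: r² - 4r - 21 = 0
Roots: r = 7, -3 (distinct real)
General solution: y = C₁e^(7x) + C₂e^(-3x)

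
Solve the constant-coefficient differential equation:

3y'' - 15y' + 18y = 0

Characteristic equation: 3r² - 15r + 18 = 0
Divide by 3: r² - 5r + 6 = 0
Roots: r = 3, 2 (distinct real)
General solution: y = C₁e^(3x) + C₂e^(2x)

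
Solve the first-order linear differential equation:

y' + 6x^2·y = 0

Using integrating factor method:

General solution: y = Ce^(-2x^3)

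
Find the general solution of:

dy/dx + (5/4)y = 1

Using integrating factor method:

General solution: y = 4/5 + Ce^(-5x/4)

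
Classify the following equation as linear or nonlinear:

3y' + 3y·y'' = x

Nonlinear (y·y'' term)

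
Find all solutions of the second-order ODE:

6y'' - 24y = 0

Characteristic equation: 6r² - 24 = 0
Divide by 6: r² - 4 = 0
Roots: r = 2, -2 (distinct real)
General solution: y = C₁e^(2x) + C₂e^(-2x)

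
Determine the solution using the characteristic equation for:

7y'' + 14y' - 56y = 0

Characteristic equation: 7r² + 14r - 56 = 0
Divide by 7: r² + 2r - 8 = 0
Roots: r = 2, -4 (distinct real)
General solution: y = C₁e^(2x) + C₂e^(-4x)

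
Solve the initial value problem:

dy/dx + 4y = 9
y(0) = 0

General solution: y = 9/4 + Ce^(-4x)
Applying y(0) = 0: C = 0 - 9/4 = -9/4
Particular solution: y = 9/4 - (9/4)e^(-4x)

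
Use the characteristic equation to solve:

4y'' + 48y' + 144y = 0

Characteristic equation: 4r² + 48r + 144 = 0
Divide by 4: r² + 12r + 36 = 0
Factored: (r + 6)² = 0
Repeated root: r = -6
General solution: y = (C₁ + C₂x)e^(-6x)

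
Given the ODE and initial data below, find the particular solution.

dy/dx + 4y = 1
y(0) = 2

General solution: y = 1/4 + Ce^(-4x)
Applying y(0) = 2: C = 2 - 1/4 = 7/4
Particular solution: y = 1/4 + (7/4)e^(-4x)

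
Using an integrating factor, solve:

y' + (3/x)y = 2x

Using integrating factor method:

General solution: y = (2/5)x^2 + Cx^(-3)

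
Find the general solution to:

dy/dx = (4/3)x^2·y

Separating variables and integrating:
ln|y| = 4x^3/9 + C

General solution: y = Ce^(4x^3/9)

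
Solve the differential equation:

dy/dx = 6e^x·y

Separating variables and integrating:
ln|y| = 6e^x + C

General solution: y = Ce^(6e^x)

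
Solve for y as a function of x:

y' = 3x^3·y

Separating variables and integrating:
ln|y| = 3x^4/4 + C

General solution: y = Ce^(3x^4/4)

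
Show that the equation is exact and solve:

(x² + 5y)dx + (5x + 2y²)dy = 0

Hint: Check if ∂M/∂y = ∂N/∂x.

Verify exactness: ∂M/∂y = ∂N/∂x ✓
Find F(x,y) such that ∂F/∂x = M, ∂F/∂y = N
Solution: x³/3 + 5xy + 2y³/3 = C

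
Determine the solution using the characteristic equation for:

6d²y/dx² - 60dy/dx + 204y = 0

Characteristic equation: 6r² - 60r + 204 = 0
Divide by 6: r² - 10r + 34 = 0
Roots: r = 5 ± 3i (complex conjugates)
General solution: y = e^(5x)(C₁cos(3x) + C₂sin(3x))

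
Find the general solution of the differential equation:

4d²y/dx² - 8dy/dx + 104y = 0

Characteristic equation: 4r² - 8r + 104 = 0
Divide by 4: r² - 2r + 26 = 0
Roots: r = 1 ± 5i (complex conjugates)
General solution: y = e^x(C₁cos(5x) + C₂sin(5x))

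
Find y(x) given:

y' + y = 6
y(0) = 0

General solution: y = 6 + Ce^(-x)
Applying y(0) = 0: C = 0 - 6 = -6
Particular solution: y = 6 - 6e^(-x)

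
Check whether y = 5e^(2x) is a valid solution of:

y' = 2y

Verification:
y = 5e^(2x)
y' = 10e^(2x)
2y = 10e^(2x)
y' = 2y ✓

Yes, it is a solution.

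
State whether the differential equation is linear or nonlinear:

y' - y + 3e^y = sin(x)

Nonlinear (e^y is nonlinear in y)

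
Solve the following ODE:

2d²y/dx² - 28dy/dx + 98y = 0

Characteristic equation: 2r² - 28r + 98 = 0
Divide by 2: r² - 14r + 49 = 0
Factored: (r - 7)² = 0
Repeated root: r = 7
General solution: y = (C₁ + C₂x)e^(7x)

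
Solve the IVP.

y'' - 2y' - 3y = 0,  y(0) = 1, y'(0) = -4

General solution: y = C₁e^(3x) + C₂e^(-x)
Applying ICs: C₁ = -3/4, C₂ = 7/4
Particular solution: y = -(3/4)e^(3x) + (7/4)e^(-x)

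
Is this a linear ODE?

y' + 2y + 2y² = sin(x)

No. Nonlinear (y² term)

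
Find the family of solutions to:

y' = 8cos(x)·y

Separating variables and integrating:
ln|y| = 8sin(x) + C

General solution: y = Ce^(8sin(x))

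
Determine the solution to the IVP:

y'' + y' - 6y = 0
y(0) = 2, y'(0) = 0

General solution: y = C₁e^(2x) + C₂e^(-3x)
Applying ICs: C₁ = 6/5, C₂ = 4/5
Particular solution: y = (6/5)e^(2x) + (4/5)e^(-3x)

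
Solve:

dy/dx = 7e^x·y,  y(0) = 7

General solution: y = Ce^(7e^x)
Applying IC y(0) = 7:
Particular solution: y = 7e^(7(e^x - 1))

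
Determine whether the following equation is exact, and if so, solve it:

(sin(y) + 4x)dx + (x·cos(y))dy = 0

Verify exactness: ∂M/∂y = ∂N/∂x ✓
Find F(x,y) such that ∂F/∂x = M, ∂F/∂y = N
Solution: x·sin(y) + 2x² = C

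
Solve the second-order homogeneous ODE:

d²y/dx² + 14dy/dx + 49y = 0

Characteristic equation: r² + 14r + 49 = 0
Factored: (r + 7)² = 0
Repeated root: r = -7
General solution: y = (C₁ + C₂x)e^(-7x)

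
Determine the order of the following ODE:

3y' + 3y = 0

The order is 1 (highest derivative is of order 1).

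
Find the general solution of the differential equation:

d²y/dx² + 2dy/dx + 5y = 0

Characteristic equation: r² + 2r + 5 = 0
Roots: r = -1 ± 2i (complex conjugates)
General solution: y = e^(-x)(C₁cos(2x) + C₂sin(2x))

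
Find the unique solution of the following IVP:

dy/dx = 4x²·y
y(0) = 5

General solution: y = Ce^(4x³/3)
Applying IC y(0) = 5:
Particular solution: y = 5e^(4x³/3)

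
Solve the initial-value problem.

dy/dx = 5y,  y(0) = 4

General solution: y = Ce^(5x)
Applying IC y(0) = 4:
Particular solution: y = 4e^(5x)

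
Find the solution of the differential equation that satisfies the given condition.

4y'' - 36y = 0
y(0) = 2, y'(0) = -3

General solution: y = C₁e^(3x) + C₂e^(-3x)
Applying ICs: C₁ = 1/2, C₂ = 3/2
Particular solution: y = (1/2)e^(3x) + (3/2)e^(-3x)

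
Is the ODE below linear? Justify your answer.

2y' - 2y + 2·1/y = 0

No. Nonlinear (1/y term)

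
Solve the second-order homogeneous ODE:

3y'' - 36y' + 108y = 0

Characteristic equation: 3r² - 36r + 108 = 0
Divide by 3: r² - 12r + 36 = 0
Factored: (r - 6)² = 0
Repeated root: r = 6
General solution: y = (C₁ + C₂x)e^(6x)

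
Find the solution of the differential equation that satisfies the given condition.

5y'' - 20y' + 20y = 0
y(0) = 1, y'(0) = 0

General solution: y = (C₁ + C₂x)e^(2x)
Repeated root r = 2
Applying ICs: C₁ = 1, C₂ = -2
Particular solution: y = (1 - 2x)e^(2x)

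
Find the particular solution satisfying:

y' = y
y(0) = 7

General solution: y = Ce^x
Applying IC y(0) = 7:
Particular solution: y = 7e^x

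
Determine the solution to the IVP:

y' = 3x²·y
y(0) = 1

General solution: y = Ce^(x³)
Applying IC y(0) = 1:
Particular solution: y = e^(x³)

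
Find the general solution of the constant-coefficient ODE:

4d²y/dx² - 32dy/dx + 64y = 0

Characteristic equation: 4r² - 32r + 64 = 0
Divide by 4: r² - 8r + 16 = 0
Factored: (r - 4)² = 0
Repeated root: r = 4
General solution: y = (C₁ + C₂x)e^(4x)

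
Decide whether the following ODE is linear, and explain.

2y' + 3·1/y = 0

Nonlinear (1/y term)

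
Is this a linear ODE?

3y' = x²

Yes. Linear (y and its derivatives appear to the first power only, no products of y terms)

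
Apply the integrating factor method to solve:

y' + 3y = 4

Using integrating factor method:

General solution: y = 4/3 + Ce^(-3x)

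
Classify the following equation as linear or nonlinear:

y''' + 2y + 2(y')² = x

Nonlinear ((y')² term)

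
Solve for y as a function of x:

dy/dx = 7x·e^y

Separating variables and integrating:
-e^(-y) = 7x²/2 + C

General solution: y = -ln(C - 7x²/2)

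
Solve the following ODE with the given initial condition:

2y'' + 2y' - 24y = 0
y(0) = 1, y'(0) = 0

General solution: y = C₁e^(3x) + C₂e^(-4x)
Applying ICs: C₁ = 4/7, C₂ = 3/7
Particular solution: y = (4/7)e^(3x) + (3/7)e^(-4x)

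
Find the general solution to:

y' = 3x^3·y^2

Separating variables and integrating:
-1/y = 3x^4/4 + C

General solution: y^-1 = (-3/4)x^4 + C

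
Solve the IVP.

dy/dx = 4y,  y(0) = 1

General solution: y = Ce^(4x)
Applying IC y(0) = 1:
Particular solution: y = e^(4x)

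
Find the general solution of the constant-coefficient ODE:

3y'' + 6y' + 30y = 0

Characteristic equation: 3r² + 6r + 30 = 0
Divide by 3: r² + 2r + 10 = 0
Roots: r = -1 ± 3i (complex conjugates)
General solution: y = e^(-x)(C₁cos(3x) + C₂sin(3x))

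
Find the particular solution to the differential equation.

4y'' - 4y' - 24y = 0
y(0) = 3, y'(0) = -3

General solution: y = C₁e^(3x) + C₂e^(-2x)
Applying ICs: C₁ = 3/5, C₂ = 12/5
Particular solution: y = (3/5)e^(3x) + (12/5)e^(-2x)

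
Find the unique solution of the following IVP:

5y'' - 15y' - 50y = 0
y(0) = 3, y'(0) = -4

General solution: y = C₁e^(5x) + C₂e^(-2x)
Applying ICs: C₁ = 2/7, C₂ = 19/7
Particular solution: y = (2/7)e^(5x) + (19/7)e^(-2x)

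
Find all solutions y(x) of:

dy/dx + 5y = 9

Using integrating factor method:

General solution: y = 9/5 + Ce^(-5x)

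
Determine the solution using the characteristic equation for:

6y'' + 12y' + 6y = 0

Characteristic equation: 6r² + 12r + 6 = 0
Divide by 6: r² + 2r + 1 = 0
Factored: (r + 1)² = 0
Repeated root: r = -1
General solution: y = (C₁ + C₂x)e^(-x)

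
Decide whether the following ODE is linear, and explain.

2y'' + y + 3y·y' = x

Nonlinear (product y·y')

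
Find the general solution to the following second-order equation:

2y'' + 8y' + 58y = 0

Characteristic equation: 2r² + 8r + 58 = 0
Divide by 2: r² + 4r + 29 = 0
Roots: r = -2 ± 5i (complex conjugates)
General solution: y = e^(-2x)(C₁cos(5x) + C₂sin(5x))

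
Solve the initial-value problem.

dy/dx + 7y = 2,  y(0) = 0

General solution: y = 2/7 + Ce^(-7x)
Applying y(0) = 0: C = 0 - 2/7 = -2/7
Particular solution: y = 2/7 - (2/7)e^(-7x)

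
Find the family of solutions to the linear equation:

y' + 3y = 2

Using integrating factor method:

General solution: y = 2/3 + Ce^(-3x)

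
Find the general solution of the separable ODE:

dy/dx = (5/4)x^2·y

Separating variables and integrating:
ln|y| = 5x^3/12 + C

General solution: y = Ce^(5x^3/12)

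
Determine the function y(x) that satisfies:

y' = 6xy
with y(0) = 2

General solution: y = Ce^(3x²)
Applying IC y(0) = 2:
Particular solution: y = 2e^(3x²)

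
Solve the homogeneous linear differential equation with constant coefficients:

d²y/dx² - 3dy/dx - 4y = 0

Characteristic equation: r² - 3r - 4 = 0
Roots: r = 4, -1 (distinct real)
General solution: y = C₁e^(4x) + C₂e^(-x)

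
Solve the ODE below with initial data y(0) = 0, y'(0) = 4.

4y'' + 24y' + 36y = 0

General solution: y = (C₁ + C₂x)e^(-3x)
Repeated root r = -3
Applying ICs: C₁ = 0, C₂ = 4
Particular solution: y = 4xe^(-3x)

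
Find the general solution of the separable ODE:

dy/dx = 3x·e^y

Separating variables and integrating:
-e^(-y) = 3x²/2 + C

General solution: y = -ln(C - 3x²/2)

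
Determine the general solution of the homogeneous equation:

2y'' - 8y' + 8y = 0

Characteristic equation: 2r² - 8r + 8 = 0
Divide by 2: r² - 4r + 4 = 0
Factored: (r - 2)² = 0
Repeated root: r = 2
General solution: y = (C₁ + C₂x)e^(2x)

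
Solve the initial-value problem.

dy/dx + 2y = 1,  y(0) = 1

General solution: y = 1/2 + Ce^(-2x)
Applying y(0) = 1: C = 1 - 1/2 = 1/2
Particular solution: y = 1/2 + (1/2)e^(-2x)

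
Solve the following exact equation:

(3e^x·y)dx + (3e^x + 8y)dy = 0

Verify exactness: ∂M/∂y = ∂N/∂x ✓
Find F(x,y) such that ∂F/∂x = M, ∂F/∂y = N
Solution: 3e^x·y + 4y² = C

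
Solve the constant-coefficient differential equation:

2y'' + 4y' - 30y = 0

Characteristic equation: 2r² + 4r - 30 = 0
Divide by 2: r² + 2r - 15 = 0
Roots: r = 3, -5 (distinct real)
General solution: y = C₁e^(3x) + C₂e^(-5x)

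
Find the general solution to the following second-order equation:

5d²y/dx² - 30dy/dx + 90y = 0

Characteristic equation: 5r² - 30r + 90 = 0
Divide by 5: r² - 6r + 18 = 0
Roots: r = 3 ± 3i (complex conjugates)
General solution: y = e^(3x)(C₁cos(3x) + C₂sin(3x))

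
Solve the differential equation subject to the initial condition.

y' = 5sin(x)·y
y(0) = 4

General solution: y = Ce^(-5cos(x))
Applying IC y(0) = 4:
Particular solution: y = 4e^(5(1-cos(x)))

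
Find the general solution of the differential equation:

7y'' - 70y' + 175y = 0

Characteristic equation: 7r² - 70r + 175 = 0
Divide by 7: r² - 10r + 25 = 0
Factored: (r - 5)² = 0
Repeated root: r = 5
General solution: y = (C₁ + C₂x)e^(5x)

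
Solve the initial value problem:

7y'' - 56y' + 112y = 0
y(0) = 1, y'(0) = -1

General solution: y = (C₁ + C₂x)e^(4x)
Repeated root r = 4
Applying ICs: C₁ = 1, C₂ = -5
Particular solution: y = (1 - 5x)e^(4x)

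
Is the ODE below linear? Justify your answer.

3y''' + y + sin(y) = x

No. Nonlinear (sin(y) is nonlinear in y)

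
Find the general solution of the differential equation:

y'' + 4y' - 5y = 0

Characteristic equation: r² + 4r - 5 = 0
Roots: r = 1, -5 (distinct real)
General solution: y = C₁e^x + C₂e^(-5x)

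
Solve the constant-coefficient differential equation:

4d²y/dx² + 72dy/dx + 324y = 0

Characteristic equation: 4r² + 72r + 324 = 0
Divide by 4: r² + 18r + 81 = 0
Factored: (r + 9)² = 0
Repeated root: r = -9
General solution: y = (C₁ + C₂x)e^(-9x)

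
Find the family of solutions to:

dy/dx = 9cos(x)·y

Separating variables and integrating:
ln|y| = 9sin(x) + C

General solution: y = Ce^(9sin(x))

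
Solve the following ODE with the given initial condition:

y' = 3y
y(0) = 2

General solution: y = Ce^(3x)
Applying IC y(0) = 2:
Particular solution: y = 2e^(3x)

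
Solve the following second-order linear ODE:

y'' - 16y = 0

Characteristic equation: r² - 16 = 0
Roots: r = 4, -4 (distinct real)
General solution: y = C₁e^(4x) + C₂e^(-4x)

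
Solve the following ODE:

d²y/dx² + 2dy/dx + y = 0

Characteristic equation: r² + 2r + 1 = 0
Factored: (r + 1)² = 0
Repeated root: r = -1
General solution: y = (C₁ + C₂x)e^(-x)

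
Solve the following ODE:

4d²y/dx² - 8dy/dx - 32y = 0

Characteristic equation: 4r² - 8r - 32 = 0
Divide by 4: r² - 2r - 8 = 0
Roots: r = 4, -2 (distinct real)
General solution: y = C₁e^(4x) + C₂e^(-2x)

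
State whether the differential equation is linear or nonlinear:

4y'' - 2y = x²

Linear (y and its derivatives appear to the first power only, no products of y terms)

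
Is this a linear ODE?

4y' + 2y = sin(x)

Yes. Linear (y and its derivatives appear to the first power only, no products of y terms)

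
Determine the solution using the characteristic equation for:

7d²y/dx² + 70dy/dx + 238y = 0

Characteristic equation: 7r² + 70r + 238 = 0
Divide by 7: r² + 10r + 34 = 0
Roots: r = -5 ± 3i (complex conjugates)
General solution: y = e^(-5x)(C₁cos(3x) + C₂sin(3x))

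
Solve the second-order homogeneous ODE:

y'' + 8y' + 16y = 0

Characteristic equation: r² + 8r + 16 = 0
Factored: (r + 4)² = 0
Repeated root: r = -4
General solution: y = (C₁ + C₂x)e^(-4x)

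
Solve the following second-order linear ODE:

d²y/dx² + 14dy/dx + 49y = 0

Characteristic equation: r² + 14r + 49 = 0
Factored: (r + 7)² = 0
Repeated root: r = -7
General solution: y = (C₁ + C₂x)e^(-7x)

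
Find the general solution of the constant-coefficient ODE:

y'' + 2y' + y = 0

Characteristic equation: r² + 2r + 1 = 0
Factored: (r + 1)² = 0
Repeated root: r = -1
General solution: y = (C₁ + C₂x)e^(-x)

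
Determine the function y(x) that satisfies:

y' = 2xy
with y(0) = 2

General solution: y = Ce^(x²)
Applying IC y(0) = 2:
Particular solution: y = 2e^(x²)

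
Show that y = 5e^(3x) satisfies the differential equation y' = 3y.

Verification:
y = 5e^(3x)
y' = 15e^(3x)
3y = 15e^(3x)
y' = 3y ✓

Yes, it is a solution.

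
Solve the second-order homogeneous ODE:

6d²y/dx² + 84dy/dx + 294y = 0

Characteristic equation: 6r² + 84r + 294 = 0
Divide by 6: r² + 14r + 49 = 0
Factored: (r + 7)² = 0
Repeated root: r = -7
General solution: y = (C₁ + C₂x)e^(-7x)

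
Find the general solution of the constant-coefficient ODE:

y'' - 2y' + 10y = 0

Characteristic equation: r² - 2r + 10 = 0
Roots: r = 1 ± 3i (complex conjugates)
General solution: y = e^x(C₁cos(3x) + C₂sin(3x))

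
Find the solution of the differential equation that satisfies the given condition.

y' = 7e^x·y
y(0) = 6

General solution: y = Ce^(7e^x)
Applying IC y(0) = 6:
Particular solution: y = 6e^(7(e^x - 1))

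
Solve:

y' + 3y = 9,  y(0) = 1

General solution: y = 3 + Ce^(-3x)
Applying y(0) = 1: C = 1 - 3 = -2
Particular solution: y = 3 - 2e^(-3x)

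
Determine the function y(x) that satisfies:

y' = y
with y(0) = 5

General solution: y = Ce^x
Applying IC y(0) = 5:
Particular solution: y = 5e^x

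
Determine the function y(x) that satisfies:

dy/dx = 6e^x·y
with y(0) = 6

General solution: y = Ce^(6e^x)
Applying IC y(0) = 6:
Particular solution: y = 6e^(6(e^x - 1))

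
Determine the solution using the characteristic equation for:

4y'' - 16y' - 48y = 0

Characteristic equation: 4r² - 16r - 48 = 0
Divide by 4: r² - 4r - 12 = 0
Roots: r = 6, -2 (distinct real)
General solution: y = C₁e^(6x) + C₂e^(-2x)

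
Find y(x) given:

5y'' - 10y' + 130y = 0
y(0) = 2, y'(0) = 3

General solution: y = e^x(C₁cos(5x) + C₂sin(5x))
Complex roots r = 1 ± 5i
Applying ICs: C₁ = 2, C₂ = 1/5
Particular solution: y = e^x(2cos(5x) + (1/5)sin(5x))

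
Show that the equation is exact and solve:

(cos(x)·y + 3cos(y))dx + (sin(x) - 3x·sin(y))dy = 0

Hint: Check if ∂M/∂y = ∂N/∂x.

Verify exactness: ∂M/∂y = ∂N/∂x ✓
Find F(x,y) such that ∂F/∂x = M, ∂F/∂y = N
Solution: sin(x)·y + 3x·cos(y) = C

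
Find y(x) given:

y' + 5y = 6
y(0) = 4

General solution: y = 6/5 + Ce^(-5x)
Applying y(0) = 4: C = 4 - 6/5 = 14/5
Particular solution: y = 6/5 + (14/5)e^(-5x)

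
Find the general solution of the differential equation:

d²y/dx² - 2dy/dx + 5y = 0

Characteristic equation: r² - 2r + 5 = 0
Roots: r = 1 ± 2i (complex conjugates)
General solution: y = e^x(C₁cos(2x) + C₂sin(2x))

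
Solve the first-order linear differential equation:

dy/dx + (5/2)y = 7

Using integrating factor method:

General solution: y = 14/5 + Ce^(-5x/2)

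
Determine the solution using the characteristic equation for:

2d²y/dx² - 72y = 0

Characteristic equation: 2r² - 72 = 0
Divide by 2: r² - 36 = 0
Roots: r = 6, -6 (distinct real)
General solution: y = C₁e^(6x) + C₂e^(-6x)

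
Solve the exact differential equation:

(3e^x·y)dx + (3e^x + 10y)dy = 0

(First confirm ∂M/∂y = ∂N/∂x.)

Verify exactness: ∂M/∂y = ∂N/∂x ✓
Find F(x,y) such that ∂F/∂x = M, ∂F/∂y = N
Solution: 3e^x·y + 5y² = C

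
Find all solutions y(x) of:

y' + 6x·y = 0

Using integrating factor method:

General solution: y = Ce^(-3x^2)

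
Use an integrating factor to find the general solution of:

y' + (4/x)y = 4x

Using integrating factor method:

General solution: y = (2/3)x^2 + Cx^(-4)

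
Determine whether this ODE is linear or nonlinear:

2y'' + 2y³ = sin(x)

Nonlinear (y³ term)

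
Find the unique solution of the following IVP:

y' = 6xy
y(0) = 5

General solution: y = Ce^(3x²)
Applying IC y(0) = 5:
Particular solution: y = 5e^(3x²)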